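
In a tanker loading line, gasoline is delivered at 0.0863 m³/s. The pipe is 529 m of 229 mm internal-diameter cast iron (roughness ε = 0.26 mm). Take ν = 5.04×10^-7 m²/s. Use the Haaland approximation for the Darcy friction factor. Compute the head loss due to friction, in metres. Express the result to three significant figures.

V = 4Q/(πD²) = 4·0.0863/(π·0.229²) = 2.095 m/s
Re = VD/ν = 2.095·0.229/5.04×10^-7 = 9.52×10^5 → turbulent
ε/D = 0.26/229 = 0.00114
Haaland: f = 0.02055
h_f = f(L/D)V²/(2g) = 0.02055·(529/0.229)·2.095²/(2·9.81) = 10.62 m

h_f ≈ 10.6 m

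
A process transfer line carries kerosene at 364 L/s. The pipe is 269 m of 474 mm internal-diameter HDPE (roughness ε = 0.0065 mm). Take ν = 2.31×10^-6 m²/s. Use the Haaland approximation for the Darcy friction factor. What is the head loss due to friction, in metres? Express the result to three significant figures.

V = 4Q/(πD²) = 4·0.364/(π·0.474²) = 2.063 m/s
Re = VD/ν = 2.063·0.474/2.31×10^-6 = 4.23×10^5 → turbulent
ε/D = 0.0065/474 = 1.37×10^-5
Haaland: f = 0.01360
h_f = f(L/D)V²/(2g) = 0.01360·(269/0.474)·2.063²/(2·9.81) = 1.674 m

h_f ≈ 1.67 m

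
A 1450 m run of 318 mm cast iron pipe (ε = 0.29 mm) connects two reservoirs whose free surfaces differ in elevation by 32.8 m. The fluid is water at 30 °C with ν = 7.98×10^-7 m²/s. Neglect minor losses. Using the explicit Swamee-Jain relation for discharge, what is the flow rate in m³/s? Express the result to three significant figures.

Swamee-Jain (Type II): Q = -0.965·√(gD⁵h_f/L)·ln[ε/(3.7D) + √(3.17ν²L/(gD³h_f))]
√(gD⁵h_f/L) = √(9.81·0.318⁵·32.8/1450) = 0.02686
ε/(3.7D) = 2.46×10^-4; √(3.17ν²L/(gD³h_f)) = 1.68×10^-5
Q = -0.965·0.02686·ln(2.633×10^-4) = 0.2137 m³/s
Check: V = 2.69 m/s, Re = 1.07×10^6, f = 0.01959, h_f = 33.0 m ≈ 32.8 m ✓

Q ≈ 0.214 m³/s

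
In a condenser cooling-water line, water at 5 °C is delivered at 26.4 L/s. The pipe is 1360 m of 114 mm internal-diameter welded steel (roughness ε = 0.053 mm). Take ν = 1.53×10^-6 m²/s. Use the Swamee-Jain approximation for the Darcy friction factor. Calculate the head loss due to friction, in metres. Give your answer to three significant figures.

h_f ≈ 76.5 m

V = 4Q/(πD²) = 4·0.0264/(π·0.114²) = 2.586 m/s
Re = VD/ν = 2.586·0.114/1.53×10^-6 = 1.93×10^5 → turbulent
ε/D = 0.053/114 = 4.65×10^-4
Swamee-Jain: f = 0.01881
h_f = f(L/D)V²/(2g) = 0.01881·(1360/0.114)·2.586²/(2·9.81) = 76.52 m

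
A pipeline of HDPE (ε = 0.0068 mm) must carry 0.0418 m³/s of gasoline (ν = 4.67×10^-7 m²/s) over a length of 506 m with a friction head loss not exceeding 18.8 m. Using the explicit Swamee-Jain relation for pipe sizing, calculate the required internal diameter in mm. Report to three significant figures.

D ≈ 139 mm

Swamee-Jain (Type III): D = 0.66·[ε^1.25·(LQ²/(gh_f))^4.75 + ν·Q^9.4·(L/(gh_f))^5.2]^0.04
LQ²/(gh_f) = 0.004794; L/(gh_f) = 2.744
Term 1 = ε^1.25·(…)^4.75 = 3.34×10^-18; Term 2 = ν·Q^9.4·(…)^5.2 = 9.72×10^-18
D = 0.66·(3.34×10^-18 + 9.72×10^-18)^0.04 = 0.1394 m = 139 mm
Check: V = 2.74 m/s, Re = 8.18×10^5, f = 0.01296, h_f = 18.0 m ≈ 18.8 m ✓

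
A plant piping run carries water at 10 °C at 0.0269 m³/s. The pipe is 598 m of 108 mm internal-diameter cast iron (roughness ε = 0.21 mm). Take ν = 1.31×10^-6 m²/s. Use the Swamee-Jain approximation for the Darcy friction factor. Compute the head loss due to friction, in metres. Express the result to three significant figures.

h_f ≈ 58.8 m

V = 4Q/(πD²) = 4·0.0269/(π·0.108²) = 2.936 m/s
Re = VD/ν = 2.936·0.108/1.31×10^-6 = 2.42×10^5 → turbulent
ε/D = 0.21/108 = 0.00194
Swamee-Jain: f = 0.02416
h_f = f(L/D)V²/(2g) = 0.02416·(598/0.108)·2.936²/(2·9.81) = 58.80 m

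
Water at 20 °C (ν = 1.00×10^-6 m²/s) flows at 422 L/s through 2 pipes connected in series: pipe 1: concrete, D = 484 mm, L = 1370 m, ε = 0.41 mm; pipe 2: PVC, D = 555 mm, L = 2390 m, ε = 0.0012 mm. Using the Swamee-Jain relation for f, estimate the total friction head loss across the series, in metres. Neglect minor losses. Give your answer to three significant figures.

H ≈ 22.5 m

Pipe 1: V = 2.294 m/s, Re = 1.11×10^6, ε/D = 8.47×10^-4, f = 0.01926, h_1 = f(L/D)V²/2g = 14.62 m
Pipe 2: V = 1.744 m/s, Re = 9.68×10^5, ε/D = 2.16×10^-6, f = 0.01172, h_2 = f(L/D)V²/2g = 7.830 m
Series → Q common, losses add: H = Σh = 22.45 m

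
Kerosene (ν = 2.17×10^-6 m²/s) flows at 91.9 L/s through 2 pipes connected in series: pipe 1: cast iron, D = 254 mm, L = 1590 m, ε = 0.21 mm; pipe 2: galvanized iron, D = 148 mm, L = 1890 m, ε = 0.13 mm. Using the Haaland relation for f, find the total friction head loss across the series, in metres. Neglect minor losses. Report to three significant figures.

H ≈ 390 m

Pipe 1: V = 1.814 m/s, Re = 2.12×10^5, ε/D = 8.27×10^-4, f = 0.02012, h_1 = f(L/D)V²/2g = 21.11 m
Pipe 2: V = 5.342 m/s, Re = 3.64×10^5, ε/D = 8.78×10^-4, f = 0.01984, h_2 = f(L/D)V²/2g = 368.5 m
Series → Q common, losses add: H = Σh = 389.6 m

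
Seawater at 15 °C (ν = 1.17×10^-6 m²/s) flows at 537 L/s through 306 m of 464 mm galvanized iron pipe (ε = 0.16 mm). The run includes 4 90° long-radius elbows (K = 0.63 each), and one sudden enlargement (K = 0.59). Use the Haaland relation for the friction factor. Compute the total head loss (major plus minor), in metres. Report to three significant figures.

H_L ≈ 6.98 m

V = 4Q/(πD²) = 3.176 m/s; V²/2g = 0.5140 m
Re = 1.26×10^6, ε/D = 3.45×10^-4 → f = 0.01588 (Haaland)
Major: h_f = f(L/D)·V²/2g = 0.01588·659.5·0.5140 = 5.384 m
Minor: ΣK = 3.11; h_m = ΣK·V²/2g = 1.599 m
Total H_L = 5.384 + 1.599 = 6.983 m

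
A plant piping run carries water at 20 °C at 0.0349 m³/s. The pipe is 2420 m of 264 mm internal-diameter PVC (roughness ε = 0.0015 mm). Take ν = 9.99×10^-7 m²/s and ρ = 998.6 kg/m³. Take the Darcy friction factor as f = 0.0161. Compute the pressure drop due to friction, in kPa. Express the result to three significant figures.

Δp ≈ 30.0 kPa

V = 4Q/(πD²) = 4·0.0349/(π·0.264²) = 0.6376 m/s
h_f = f(L/D)V²/(2g) = 0.01610·(2420/0.264)·0.6376²/(2·9.81) = 3.058 m
Δp = ρg·h_f = 998.6·9.81·3.058 = 29.95 kPa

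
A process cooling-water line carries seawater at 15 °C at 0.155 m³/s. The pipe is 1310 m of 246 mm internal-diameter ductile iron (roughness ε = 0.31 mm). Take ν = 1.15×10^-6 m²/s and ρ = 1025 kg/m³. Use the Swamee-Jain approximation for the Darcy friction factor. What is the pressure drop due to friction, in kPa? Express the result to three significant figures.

V = 4Q/(πD²) = 4·0.155/(π·0.246²) = 3.261 m/s
Re = VD/ν = 3.261·0.246/1.15×10^-6 = 6.98×10^5 → turbulent
ε/D = 0.31/246 = 0.00126
Swamee-Jain: f = 0.02126
h_f = f(L/D)V²/(2g) = 0.02126·(1310/0.246)·3.261²/(2·9.81) = 61.37 m
Δp = ρg·h_f = 1025·9.81·61.37 = 617.0 kPa

Δp ≈ 617 kPa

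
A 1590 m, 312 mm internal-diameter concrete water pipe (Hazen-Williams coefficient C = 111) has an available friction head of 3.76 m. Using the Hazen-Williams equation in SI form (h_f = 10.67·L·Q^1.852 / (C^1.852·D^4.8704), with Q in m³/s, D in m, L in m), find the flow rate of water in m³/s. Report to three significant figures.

Q ≈ 0.0552 m³/s

Rearranging: Q = [h_f·C^1.852·D^4.8704 / (10.67·L)]^(1/1.852)
Q = [3.76·111^1.852·0.312^4.8704 / (10.67·1590)]^0.540 = 0.05519 m³/s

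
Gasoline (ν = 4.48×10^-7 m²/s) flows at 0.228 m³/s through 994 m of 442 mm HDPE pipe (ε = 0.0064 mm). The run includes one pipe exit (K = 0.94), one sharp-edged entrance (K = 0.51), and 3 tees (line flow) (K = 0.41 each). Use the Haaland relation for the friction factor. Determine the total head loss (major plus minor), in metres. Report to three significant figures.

H_L ≈ 3.14 m

V = 4Q/(πD²) = 1.486 m/s; V²/2g = 0.1125 m
Re = 1.47×10^6, ε/D = 1.45×10^-5 → f = 0.01122 (Haaland)
Major: h_f = f(L/D)·V²/2g = 0.01122·2249·0.1125 = 2.840 m
Minor: ΣK = 2.68; h_m = ΣK·V²/2g = 0.3016 m
Total H_L = 2.840 + 0.3016 = 3.142 m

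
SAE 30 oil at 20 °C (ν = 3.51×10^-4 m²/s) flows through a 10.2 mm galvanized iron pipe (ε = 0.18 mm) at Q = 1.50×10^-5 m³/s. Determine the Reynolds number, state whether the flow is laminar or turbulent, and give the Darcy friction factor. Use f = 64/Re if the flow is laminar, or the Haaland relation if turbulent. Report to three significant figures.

V = 4Q/(πD²) = 0.1836 m/s
Re = VD/ν = 0.1836·0.0102/3.51×10^-4 = 5.33
Re < 2300 → laminar → f = 64/Re = 12.00

Re ≈ 5.33; laminar; f = 64/Re ≈ 12.0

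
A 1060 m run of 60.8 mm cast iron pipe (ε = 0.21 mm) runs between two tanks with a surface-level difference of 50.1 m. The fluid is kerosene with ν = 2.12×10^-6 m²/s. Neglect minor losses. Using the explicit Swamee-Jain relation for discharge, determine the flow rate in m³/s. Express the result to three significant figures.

Q ≈ 0.00398 m³/s

Swamee-Jain (Type II): Q = -0.965·√(gD⁵h_f/L)·ln[ε/(3.7D) + √(3.17ν²L/(gD³h_f))]
√(gD⁵h_f/L) = √(9.81·0.0608⁵·50.1/1060) = 6.207×10^-4
ε/(3.7D) = 9.33×10^-4; √(3.17ν²L/(gD³h_f)) = 3.70×10^-4
Q = -0.965·6.207×10^-4·ln(0.001303) = 0.003979 m³/s
Check: V = 1.37 m/s, Re = 3.93×10^4, f = 0.03039, h_f = 50.7 m ≈ 50.1 m ✓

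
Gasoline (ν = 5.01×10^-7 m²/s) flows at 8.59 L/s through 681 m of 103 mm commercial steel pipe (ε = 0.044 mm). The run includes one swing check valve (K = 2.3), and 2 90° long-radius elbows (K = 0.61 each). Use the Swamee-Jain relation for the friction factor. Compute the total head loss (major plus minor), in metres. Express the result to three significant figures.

V = 4Q/(πD²) = 1.031 m/s; V²/2g = 0.05417 m
Re = 2.12×10^5, ε/D = 4.27×10^-4 → f = 0.01844 (Swamee-Jain)
Major: h_f = f(L/D)·V²/2g = 0.01844·6612·0.05417 = 6.603 m
Minor: ΣK = 3.52; h_m = ΣK·V²/2g = 0.1907 m
Total H_L = 6.603 + 0.1907 = 6.794 m

H_L ≈ 6.79 m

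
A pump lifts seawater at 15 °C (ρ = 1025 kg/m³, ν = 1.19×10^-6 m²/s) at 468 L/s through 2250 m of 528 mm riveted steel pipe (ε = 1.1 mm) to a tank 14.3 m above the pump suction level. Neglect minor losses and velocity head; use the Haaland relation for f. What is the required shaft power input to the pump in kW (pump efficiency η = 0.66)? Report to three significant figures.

P_shaft ≈ 271 kW

V = 4Q/(πD²) = 2.137 m/s; Re = 9.48×10^5; ε/D = 0.00208; f = 0.02389
h_f = f(L/D)V²/2g = 23.71 m
Total head H = z + h_f = 14.3 + 23.71 = 38.01 m
P_hyd = ρgQH = 1025·9.81·0.468·38.01 = 178.9 kW
P_shaft = P_hyd/η = 178.9/0.66 = 271.0 kW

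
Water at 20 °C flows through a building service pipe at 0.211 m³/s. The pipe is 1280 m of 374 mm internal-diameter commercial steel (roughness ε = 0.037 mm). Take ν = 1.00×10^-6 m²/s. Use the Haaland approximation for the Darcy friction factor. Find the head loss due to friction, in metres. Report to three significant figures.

h_f ≈ 8.82 m

V = 4Q/(πD²) = 4·0.211/(π·0.374²) = 1.921 m/s
Re = VD/ν = 1.921·0.374/1.00×10^-6 = 7.18×10^5 → turbulent
ε/D = 0.037/374 = 9.89×10^-5
Haaland: f = 0.01371
h_f = f(L/D)V²/(2g) = 0.01371·(1280/0.374)·1.921²/(2·9.81) = 8.822 m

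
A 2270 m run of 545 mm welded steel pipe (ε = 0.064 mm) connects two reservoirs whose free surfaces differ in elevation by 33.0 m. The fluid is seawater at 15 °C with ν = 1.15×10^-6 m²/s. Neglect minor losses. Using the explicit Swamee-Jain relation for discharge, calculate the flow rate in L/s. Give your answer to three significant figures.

Swamee-Jain (Type II): Q = -0.965·√(gD⁵h_f/L)·ln[ε/(3.7D) + √(3.17ν²L/(gD³h_f))]
√(gD⁵h_f/L) = √(9.81·0.545⁵·33.0/2270) = 0.08281
ε/(3.7D) = 3.17×10^-5; √(3.17ν²L/(gD³h_f)) = 1.35×10^-5
Q = -0.965·0.08281·ln(4.521×10^-5) = 0.7994 m³/s
Check: V = 3.43 m/s, Re = 1.62×10^6, f = 0.01332, h_f = 33.2 m ≈ 33.0 m ✓

Q ≈ 799 L/s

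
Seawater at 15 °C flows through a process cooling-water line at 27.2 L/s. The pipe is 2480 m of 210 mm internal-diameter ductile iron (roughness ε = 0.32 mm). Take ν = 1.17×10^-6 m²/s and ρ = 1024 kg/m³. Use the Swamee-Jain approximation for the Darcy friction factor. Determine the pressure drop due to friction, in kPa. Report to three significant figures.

Δp ≈ 87.5 kPa

V = 4Q/(πD²) = 4·0.0272/(π·0.210²) = 0.7853 m/s
Re = VD/ν = 0.7853·0.210/1.17×10^-6 = 1.41×10^5 → turbulent
ε/D = 0.32/210 = 0.00152
Swamee-Jain: f = 0.02347
h_f = f(L/D)V²/(2g) = 0.02347·(2480/0.210)·0.7853²/(2·9.81) = 8.713 m
Δp = ρg·h_f = 1024·9.81·8.713 = 87.53 kPa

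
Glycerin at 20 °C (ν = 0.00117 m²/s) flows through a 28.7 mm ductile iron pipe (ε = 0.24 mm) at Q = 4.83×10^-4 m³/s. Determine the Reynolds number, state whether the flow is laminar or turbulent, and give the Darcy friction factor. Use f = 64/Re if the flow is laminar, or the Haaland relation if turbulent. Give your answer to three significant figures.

V = 4Q/(πD²) = 0.7466 m/s
Re = VD/ν = 0.7466·0.0287/0.00117 = 18.3
Re < 2300 → laminar → f = 64/Re = 3.495

Re ≈ 18.3; laminar; f = 64/Re ≈ 3.49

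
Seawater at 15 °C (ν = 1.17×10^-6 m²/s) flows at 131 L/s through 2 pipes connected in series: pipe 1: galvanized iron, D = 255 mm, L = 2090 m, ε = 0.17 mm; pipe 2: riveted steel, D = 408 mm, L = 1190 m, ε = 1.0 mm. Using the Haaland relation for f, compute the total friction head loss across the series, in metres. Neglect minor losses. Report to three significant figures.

Pipe 1: V = 2.565 m/s, Re = 5.59×10^5, ε/D = 6.67×10^-4, f = 0.01849, h_1 = f(L/D)V²/2g = 50.83 m
Pipe 2: V = 1.002 m/s, Re = 3.49×10^5, ε/D = 0.00245, f = 0.02519, h_2 = f(L/D)V²/2g = 3.759 m
Series → Q common, losses add: H = Σh = 54.59 m

H ≈ 54.6 m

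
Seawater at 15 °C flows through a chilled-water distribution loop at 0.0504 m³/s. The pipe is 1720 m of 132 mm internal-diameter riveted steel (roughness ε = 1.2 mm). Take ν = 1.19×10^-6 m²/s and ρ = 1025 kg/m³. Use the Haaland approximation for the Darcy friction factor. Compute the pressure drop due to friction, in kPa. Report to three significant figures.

V = 4Q/(πD²) = 4·0.0504/(π·0.132²) = 3.683 m/s
Re = VD/ν = 3.683·0.132/1.19×10^-6 = 4.09×10^5 → turbulent
ε/D = 1.2/132 = 0.00909
Haaland: f = 0.03693
h_f = f(L/D)V²/(2g) = 0.03693·(1720/0.132)·3.683²/(2·9.81) = 332.7 m
Δp = ρg·h_f = 1025·9.81·332.7 = 3345 kPa

Δp ≈ 3350 kPa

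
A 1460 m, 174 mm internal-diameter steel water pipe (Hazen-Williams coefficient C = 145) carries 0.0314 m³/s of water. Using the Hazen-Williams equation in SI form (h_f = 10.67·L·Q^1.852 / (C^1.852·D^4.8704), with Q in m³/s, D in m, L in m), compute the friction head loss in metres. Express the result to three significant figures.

h_f ≈ 12.7 m

h_f = 10.67·1460·0.0314^1.852 / (145^1.852·0.174^4.8704) = 12.73 m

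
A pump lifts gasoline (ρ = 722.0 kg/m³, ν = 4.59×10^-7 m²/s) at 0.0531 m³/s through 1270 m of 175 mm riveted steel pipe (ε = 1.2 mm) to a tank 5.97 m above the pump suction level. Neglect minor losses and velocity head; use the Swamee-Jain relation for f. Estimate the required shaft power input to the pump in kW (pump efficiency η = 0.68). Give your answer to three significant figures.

V = 4Q/(πD²) = 2.208 m/s; Re = 8.42×10^5; ε/D = 0.00686; f = 0.03365
h_f = f(L/D)V²/2g = 60.65 m
Total head H = z + h_f = 5.97 + 60.65 = 66.62 m
P_hyd = ρgQH = 722.0·9.81·0.0531·66.62 = 25.06 kW
P_shaft = P_hyd/η = 25.06/0.68 = 36.85 kW

P_shaft ≈ 36.8 kW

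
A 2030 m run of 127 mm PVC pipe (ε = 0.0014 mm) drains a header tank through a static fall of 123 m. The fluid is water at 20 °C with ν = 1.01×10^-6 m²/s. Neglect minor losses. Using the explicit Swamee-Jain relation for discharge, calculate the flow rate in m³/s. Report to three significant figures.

Swamee-Jain (Type II): Q = -0.965·√(gD⁵h_f/L)·ln[ε/(3.7D) + √(3.17ν²L/(gD³h_f))]
√(gD⁵h_f/L) = √(9.81·0.127⁵·123/2030) = 0.004431
ε/(3.7D) = 2.98×10^-6; √(3.17ν²L/(gD³h_f)) = 5.15×10^-5
Q = -0.965·0.004431·ln(5.451×10^-5) = 0.04198 m³/s
Check: V = 3.31 m/s, Re = 4.17×10^5, f = 0.01369, h_f = 122 m ≈ 123 m ✓

Q ≈ 0.0420 m³/s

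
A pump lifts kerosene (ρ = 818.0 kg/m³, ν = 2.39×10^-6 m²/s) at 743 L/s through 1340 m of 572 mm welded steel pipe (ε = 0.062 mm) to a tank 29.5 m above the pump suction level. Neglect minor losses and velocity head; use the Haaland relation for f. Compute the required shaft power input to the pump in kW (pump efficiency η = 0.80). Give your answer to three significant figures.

V = 4Q/(πD²) = 2.891 m/s; Re = 6.92×10^5; ε/D = 1.08×10^-4; f = 0.01388
h_f = f(L/D)V²/2g = 13.86 m
Total head H = z + h_f = 29.5 + 13.86 = 43.36 m
P_hyd = ρgQH = 818.0·9.81·0.743·43.36 = 258.5 kW
P_shaft = P_hyd/η = 258.5/0.80 = 323.1 kW

P_shaft ≈ 323 kW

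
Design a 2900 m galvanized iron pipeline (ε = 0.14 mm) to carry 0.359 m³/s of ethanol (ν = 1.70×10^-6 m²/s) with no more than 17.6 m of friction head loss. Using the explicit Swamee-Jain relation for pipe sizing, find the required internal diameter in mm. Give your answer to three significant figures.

Swamee-Jain (Type III): D = 0.66·[ε^1.25·(LQ²/(gh_f))^4.75 + ν·Q^9.4·(L/(gh_f))^5.2]^0.04
LQ²/(gh_f) = 2.165; L/(gh_f) = 16.80
Term 1 = ε^1.25·(…)^4.75 = 5.97×10^-4; Term 2 = ν·Q^9.4·(…)^5.2 = 2.63×10^-4
D = 0.66·(5.97×10^-4 + 2.63×10^-4)^0.04 = 0.4976 m = 498 mm
Check: V = 1.85 m/s, Re = 5.40×10^5, f = 0.01613, h_f = 16.3 m ≈ 17.6 m ✓

D ≈ 498 mm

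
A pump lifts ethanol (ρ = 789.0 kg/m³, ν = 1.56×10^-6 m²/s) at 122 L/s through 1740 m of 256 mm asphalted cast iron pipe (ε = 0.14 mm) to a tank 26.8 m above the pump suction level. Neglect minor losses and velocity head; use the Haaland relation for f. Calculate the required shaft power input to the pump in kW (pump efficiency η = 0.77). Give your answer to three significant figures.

P_shaft ≈ 76.0 kW

V = 4Q/(πD²) = 2.370 m/s; Re = 3.89×10^5; ε/D = 5.47×10^-4; f = 0.01808
h_f = f(L/D)V²/2g = 35.18 m
Total head H = z + h_f = 26.8 + 35.18 = 61.98 m
P_hyd = ρgQH = 789.0·9.81·0.122·61.98 = 58.53 kW
P_shaft = P_hyd/η = 58.53/0.77 = 76.01 kW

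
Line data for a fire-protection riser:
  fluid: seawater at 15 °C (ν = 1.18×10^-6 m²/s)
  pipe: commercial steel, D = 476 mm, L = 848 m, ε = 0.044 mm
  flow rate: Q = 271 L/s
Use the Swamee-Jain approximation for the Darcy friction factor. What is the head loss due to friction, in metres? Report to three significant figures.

V = 4Q/(πD²) = 4·0.271/(π·0.476²) = 1.523 m/s
Re = VD/ν = 1.523·0.476/1.18×10^-6 = 6.14×10^5 → turbulent
ε/D = 0.044/476 = 9.24×10^-5
Swamee-Jain: f = 0.01405
h_f = f(L/D)V²/(2g) = 0.01405·(848/0.476)·1.523²/(2·9.81) = 2.958 m

h_f ≈ 2.96 m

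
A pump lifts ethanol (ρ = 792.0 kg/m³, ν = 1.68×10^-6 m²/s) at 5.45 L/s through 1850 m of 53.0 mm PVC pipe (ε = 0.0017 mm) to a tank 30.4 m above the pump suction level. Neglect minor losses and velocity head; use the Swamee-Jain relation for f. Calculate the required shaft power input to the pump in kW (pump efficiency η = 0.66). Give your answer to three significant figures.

V = 4Q/(πD²) = 2.470 m/s; Re = 7.79×10^4; ε/D = 3.21×10^-5; f = 0.01900
h_f = f(L/D)V²/2g = 206.3 m
Total head H = z + h_f = 30.4 + 206.3 = 236.7 m
P_hyd = ρgQH = 792.0·9.81·0.00545·236.7 = 10.02 kW
P_shaft = P_hyd/η = 10.02/0.66 = 15.18 kW

P_shaft ≈ 15.2 kW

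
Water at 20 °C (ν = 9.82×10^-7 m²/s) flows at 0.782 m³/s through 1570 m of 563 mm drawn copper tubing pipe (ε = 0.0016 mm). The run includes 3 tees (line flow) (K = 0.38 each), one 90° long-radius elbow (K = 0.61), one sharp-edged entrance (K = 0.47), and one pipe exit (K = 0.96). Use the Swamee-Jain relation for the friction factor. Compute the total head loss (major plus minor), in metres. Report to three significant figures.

V = 4Q/(πD²) = 3.141 m/s; V²/2g = 0.5029 m
Re = 1.80×10^6, ε/D = 2.84×10^-6 → f = 0.01064 (Swamee-Jain)
Major: h_f = f(L/D)·V²/2g = 0.01064·2789·0.5029 = 14.92 m
Minor: ΣK = 3.18; h_m = ΣK·V²/2g = 1.599 m
Total H_L = 14.92 + 1.599 = 16.52 m

H_L ≈ 16.5 m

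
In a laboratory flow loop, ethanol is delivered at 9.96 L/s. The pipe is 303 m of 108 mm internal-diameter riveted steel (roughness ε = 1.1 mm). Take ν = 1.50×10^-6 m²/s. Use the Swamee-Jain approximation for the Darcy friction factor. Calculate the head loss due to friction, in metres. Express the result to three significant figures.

h_f ≈ 6.62 m

V = 4Q/(πD²) = 4·0.00996/(π·0.108²) = 1.087 m/s
Re = VD/ν = 1.087·0.108/1.50×10^-6 = 7.83×10^4 → turbulent
ε/D = 1.1/108 = 0.0102
Swamee-Jain: f = 0.03918
h_f = f(L/D)V²/(2g) = 0.03918·(303/0.108)·1.087²/(2·9.81) = 6.623 m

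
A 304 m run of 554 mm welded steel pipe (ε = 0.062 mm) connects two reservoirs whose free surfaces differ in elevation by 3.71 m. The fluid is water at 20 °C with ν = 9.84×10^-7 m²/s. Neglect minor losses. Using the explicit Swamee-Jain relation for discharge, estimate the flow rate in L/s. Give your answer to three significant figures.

Swamee-Jain (Type II): Q = -0.965·√(gD⁵h_f/L)·ln[ε/(3.7D) + √(3.17ν²L/(gD³h_f))]
√(gD⁵h_f/L) = √(9.81·0.554⁵·3.71/304) = 0.07904
ε/(3.7D) = 3.02×10^-5; √(3.17ν²L/(gD³h_f)) = 1.23×10^-5
Q = -0.965·0.07904·ln(4.253×10^-5) = 0.7677 m³/s
Check: V = 3.18 m/s, Re = 1.79×10^6, f = 0.01316, h_f = 3.73 m ≈ 3.71 m ✓

Q ≈ 768 L/s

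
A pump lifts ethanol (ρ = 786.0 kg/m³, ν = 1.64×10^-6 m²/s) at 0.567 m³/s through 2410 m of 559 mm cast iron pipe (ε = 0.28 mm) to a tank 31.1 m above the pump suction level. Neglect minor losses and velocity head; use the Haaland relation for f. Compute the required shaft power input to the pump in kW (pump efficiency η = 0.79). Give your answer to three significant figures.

V = 4Q/(πD²) = 2.310 m/s; Re = 7.87×10^5; ε/D = 5.01×10^-4; f = 0.01729
h_f = f(L/D)V²/2g = 20.28 m
Total head H = z + h_f = 31.1 + 20.28 = 51.38 m
P_hyd = ρgQH = 786.0·9.81·0.567·51.38 = 224.6 kW
P_shaft = P_hyd/η = 224.6/0.79 = 284.3 kW

P_shaft ≈ 284 kW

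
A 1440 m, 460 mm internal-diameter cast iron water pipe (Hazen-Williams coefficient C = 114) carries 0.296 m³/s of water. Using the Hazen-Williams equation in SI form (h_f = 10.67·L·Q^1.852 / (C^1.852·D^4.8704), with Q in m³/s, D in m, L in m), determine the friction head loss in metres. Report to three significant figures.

h_f = 10.67·1440·0.296^1.852 / (114^1.852·0.460^4.8704) = 10.98 m

h_f ≈ 11.0 m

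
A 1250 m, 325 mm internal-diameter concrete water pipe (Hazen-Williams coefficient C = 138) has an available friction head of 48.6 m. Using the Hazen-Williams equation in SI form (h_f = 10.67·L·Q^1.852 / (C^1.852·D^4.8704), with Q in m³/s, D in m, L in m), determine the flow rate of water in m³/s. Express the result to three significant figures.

Rearranging: Q = [h_f·C^1.852·D^4.8704 / (10.67·L)]^(1/1.852)
Q = [48.6·138^1.852·0.325^4.8704 / (10.67·1250)]^0.540 = 0.3464 m³/s

Q ≈ 0.346 m³/s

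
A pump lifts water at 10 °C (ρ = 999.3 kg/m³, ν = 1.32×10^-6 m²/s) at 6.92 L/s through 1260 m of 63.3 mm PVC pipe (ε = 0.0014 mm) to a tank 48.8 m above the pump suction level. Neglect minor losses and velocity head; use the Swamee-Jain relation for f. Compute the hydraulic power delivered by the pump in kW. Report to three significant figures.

P_hyd ≈ 9.24 kW

V = 4Q/(πD²) = 2.199 m/s; Re = 1.05×10^5; ε/D = 2.21×10^-5; f = 0.01781
h_f = f(L/D)V²/2g = 87.35 m
Total head H = z + h_f = 48.8 + 87.35 = 136.1 m
P_hyd = ρgQH = 999.3·9.81·0.00692·136.1 = 9.236 kW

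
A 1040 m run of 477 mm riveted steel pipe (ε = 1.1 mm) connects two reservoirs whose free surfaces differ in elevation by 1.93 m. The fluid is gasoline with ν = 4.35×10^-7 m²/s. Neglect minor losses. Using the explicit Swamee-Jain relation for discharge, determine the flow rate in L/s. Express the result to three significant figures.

Q ≈ 150 L/s

Swamee-Jain (Type II): Q = -0.965·√(gD⁵h_f/L)·ln[ε/(3.7D) + √(3.17ν²L/(gD³h_f))]
√(gD⁵h_f/L) = √(9.81·0.477⁵·1.93/1040) = 0.02120
ε/(3.7D) = 6.23×10^-4; √(3.17ν²L/(gD³h_f)) = 1.74×10^-5
Q = -0.965·0.02120·ln(6.407×10^-4) = 0.1504 m³/s
Check: V = 0.842 m/s, Re = 9.23×10^5, f = 0.02459, h_f = 1.94 m ≈ 1.93 m ✓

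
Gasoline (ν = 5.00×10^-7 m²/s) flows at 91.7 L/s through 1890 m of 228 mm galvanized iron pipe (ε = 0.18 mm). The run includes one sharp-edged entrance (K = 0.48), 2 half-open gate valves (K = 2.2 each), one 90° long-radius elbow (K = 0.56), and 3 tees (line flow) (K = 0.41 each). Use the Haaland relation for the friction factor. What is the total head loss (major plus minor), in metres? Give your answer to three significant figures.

V = 4Q/(πD²) = 2.246 m/s; V²/2g = 0.2571 m
Re = 1.02×10^6, ε/D = 7.89×10^-4 → f = 0.01890 (Haaland)
Major: h_f = f(L/D)·V²/2g = 0.01890·8289·0.2571 = 40.28 m
Minor: ΣK = 6.67; h_m = ΣK·V²/2g = 1.715 m
Total H_L = 40.28 + 1.715 = 41.99 m

H_L ≈ 42.0 m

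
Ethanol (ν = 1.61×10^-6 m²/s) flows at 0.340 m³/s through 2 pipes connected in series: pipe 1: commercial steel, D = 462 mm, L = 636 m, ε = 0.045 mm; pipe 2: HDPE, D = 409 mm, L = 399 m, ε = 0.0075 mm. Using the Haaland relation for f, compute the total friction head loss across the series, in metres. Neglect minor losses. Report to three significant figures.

Pipe 1: V = 2.028 m/s, Re = 5.82×10^5, ε/D = 9.74×10^-5, f = 0.01399, h_1 = f(L/D)V²/2g = 4.038 m
Pipe 2: V = 2.588 m/s, Re = 6.57×10^5, ε/D = 1.83×10^-5, f = 0.01271, h_2 = f(L/D)V²/2g = 4.231 m
Series → Q common, losses add: H = Σh = 8.270 m

H ≈ 8.27 m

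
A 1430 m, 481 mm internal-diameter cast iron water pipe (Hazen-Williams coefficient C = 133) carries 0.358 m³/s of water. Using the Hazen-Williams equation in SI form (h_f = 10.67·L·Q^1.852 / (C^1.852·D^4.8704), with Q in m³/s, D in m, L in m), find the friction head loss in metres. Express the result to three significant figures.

h_f = 10.67·1430·0.358^1.852 / (133^1.852·0.481^4.8704) = 9.376 m

h_f ≈ 9.38 m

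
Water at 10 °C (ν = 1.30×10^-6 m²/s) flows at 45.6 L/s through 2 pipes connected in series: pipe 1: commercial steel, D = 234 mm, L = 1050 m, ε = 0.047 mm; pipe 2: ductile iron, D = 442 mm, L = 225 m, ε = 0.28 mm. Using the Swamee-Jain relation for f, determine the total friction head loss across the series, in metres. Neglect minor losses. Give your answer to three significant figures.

Pipe 1: V = 1.060 m/s, Re = 1.91×10^5, ε/D = 2.01×10^-4, f = 0.01724, h_1 = f(L/D)V²/2g = 4.434 m
Pipe 2: V = 0.2972 m/s, Re = 1.01×10^5, ε/D = 6.33×10^-4, f = 0.02095, h_2 = f(L/D)V²/2g = 0.04800 m
Series → Q common, losses add: H = Σh = 4.482 m

H ≈ 4.48 m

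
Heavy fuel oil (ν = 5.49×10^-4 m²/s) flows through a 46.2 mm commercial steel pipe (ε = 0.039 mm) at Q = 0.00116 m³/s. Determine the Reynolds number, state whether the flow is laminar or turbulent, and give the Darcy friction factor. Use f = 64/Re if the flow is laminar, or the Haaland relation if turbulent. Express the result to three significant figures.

V = 4Q/(πD²) = 0.6920 m/s
Re = VD/ν = 0.6920·0.0462/5.49×10^-4 = 58.2
Re < 2300 → laminar → f = 64/Re = 1.099

Re ≈ 58.2; laminar; f = 64/Re ≈ 1.10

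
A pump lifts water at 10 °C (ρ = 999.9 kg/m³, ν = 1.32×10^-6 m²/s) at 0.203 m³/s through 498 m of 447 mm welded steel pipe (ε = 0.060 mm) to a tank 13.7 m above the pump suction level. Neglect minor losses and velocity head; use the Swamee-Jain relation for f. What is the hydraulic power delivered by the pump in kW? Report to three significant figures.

V = 4Q/(πD²) = 1.294 m/s; Re = 4.38×10^5; ε/D = 1.34×10^-4; f = 0.01506
h_f = f(L/D)V²/2g = 1.431 m
Total head H = z + h_f = 13.7 + 1.431 = 15.13 m
P_hyd = ρgQH = 999.9·9.81·0.203·15.13 = 30.13 kW

P_hyd ≈ 30.1 kW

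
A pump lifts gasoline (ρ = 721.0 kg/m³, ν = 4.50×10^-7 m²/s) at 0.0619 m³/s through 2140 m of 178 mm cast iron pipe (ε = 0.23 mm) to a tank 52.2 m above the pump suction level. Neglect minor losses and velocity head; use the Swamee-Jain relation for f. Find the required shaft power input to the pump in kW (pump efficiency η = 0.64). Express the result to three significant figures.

V = 4Q/(πD²) = 2.487 m/s; Re = 9.84×10^5; ε/D = 0.00129; f = 0.02126
h_f = f(L/D)V²/2g = 80.62 m
Total head H = z + h_f = 52.2 + 80.62 = 132.8 m
P_hyd = ρgQH = 721.0·9.81·0.0619·132.8 = 58.15 kW
P_shaft = P_hyd/η = 58.15/0.64 = 90.86 kW

P_shaft ≈ 90.9 kW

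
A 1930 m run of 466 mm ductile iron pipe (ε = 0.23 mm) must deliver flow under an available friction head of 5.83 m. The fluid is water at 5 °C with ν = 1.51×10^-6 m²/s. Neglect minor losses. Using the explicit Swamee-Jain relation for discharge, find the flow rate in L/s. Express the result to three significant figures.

Q ≈ 212 L/s

Swamee-Jain (Type II): Q = -0.965·√(gD⁵h_f/L)·ln[ε/(3.7D) + √(3.17ν²L/(gD³h_f))]
√(gD⁵h_f/L) = √(9.81·0.466⁵·5.83/1930) = 0.02552
ε/(3.7D) = 1.33×10^-4; √(3.17ν²L/(gD³h_f)) = 4.91×10^-5
Q = -0.965·0.02552·ln(1.825×10^-4) = 0.2120 m³/s
Check: V = 1.24 m/s, Re = 3.84×10^5, f = 0.01800, h_f = 5.87 m ≈ 5.83 m ✓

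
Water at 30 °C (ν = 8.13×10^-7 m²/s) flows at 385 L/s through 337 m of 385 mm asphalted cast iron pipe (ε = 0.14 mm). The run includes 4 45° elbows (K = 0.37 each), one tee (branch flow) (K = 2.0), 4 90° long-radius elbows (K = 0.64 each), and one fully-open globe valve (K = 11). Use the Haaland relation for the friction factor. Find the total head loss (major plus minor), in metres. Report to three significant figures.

H_L ≈ 17.3 m

V = 4Q/(πD²) = 3.307 m/s; V²/2g = 0.5574 m
Re = 1.57×10^6, ε/D = 3.64×10^-4 → f = 0.01596 (Haaland)
Major: h_f = f(L/D)·V²/2g = 0.01596·875.3·0.5574 = 7.787 m
Minor: ΣK = 17.0; h_m = ΣK·V²/2g = 9.499 m
Total H_L = 7.787 + 9.499 = 17.29 m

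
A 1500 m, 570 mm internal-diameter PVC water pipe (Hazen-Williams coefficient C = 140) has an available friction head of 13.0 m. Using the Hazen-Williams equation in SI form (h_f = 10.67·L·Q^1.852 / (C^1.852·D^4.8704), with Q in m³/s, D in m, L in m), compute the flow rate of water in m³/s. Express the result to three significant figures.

Q ≈ 0.685 m³/s

Rearranging: Q = [h_f·C^1.852·D^4.8704 / (10.67·L)]^(1/1.852)
Q = [13.0·140^1.852·0.570^4.8704 / (10.67·1500)]^0.540 = 0.6847 m³/s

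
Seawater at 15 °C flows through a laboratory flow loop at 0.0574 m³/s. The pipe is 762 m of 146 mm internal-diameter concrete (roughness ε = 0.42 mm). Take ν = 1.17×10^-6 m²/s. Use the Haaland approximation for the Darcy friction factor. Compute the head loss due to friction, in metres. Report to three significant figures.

h_f ≈ 81.9 m

V = 4Q/(πD²) = 4·0.0574/(π·0.146²) = 3.429 m/s
Re = VD/ν = 3.429·0.146/1.17×10^-6 = 4.28×10^5 → turbulent
ε/D = 0.42/146 = 0.00288
Haaland: f = 0.02620
h_f = f(L/D)V²/(2g) = 0.02620·(762/0.146)·3.429²/(2·9.81) = 81.94 m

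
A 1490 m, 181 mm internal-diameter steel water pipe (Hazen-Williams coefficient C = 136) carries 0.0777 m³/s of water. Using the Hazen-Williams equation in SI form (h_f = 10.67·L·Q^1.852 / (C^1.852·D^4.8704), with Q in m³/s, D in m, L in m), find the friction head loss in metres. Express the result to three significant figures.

h_f = 10.67·1490·0.0777^1.852 / (136^1.852·0.181^4.8704) = 64.64 m

h_f ≈ 64.6 m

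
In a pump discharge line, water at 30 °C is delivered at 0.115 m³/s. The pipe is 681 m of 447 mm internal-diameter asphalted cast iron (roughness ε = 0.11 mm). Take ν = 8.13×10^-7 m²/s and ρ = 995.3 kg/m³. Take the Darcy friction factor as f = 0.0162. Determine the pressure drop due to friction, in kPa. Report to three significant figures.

V = 4Q/(πD²) = 4·0.115/(π·0.447²) = 0.7328 m/s
h_f = f(L/D)V²/(2g) = 0.01620·(681/0.447)·0.7328²/(2·9.81) = 0.6755 m
Δp = ρg·h_f = 995.3·9.81·0.6755 = 6.596 kPa

Δp ≈ 6.60 kPa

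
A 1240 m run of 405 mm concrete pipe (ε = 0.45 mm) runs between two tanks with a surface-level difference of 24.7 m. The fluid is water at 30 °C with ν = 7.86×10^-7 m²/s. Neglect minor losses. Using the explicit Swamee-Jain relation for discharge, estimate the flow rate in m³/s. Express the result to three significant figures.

Q ≈ 0.359 m³/s

Swamee-Jain (Type II): Q = -0.965·√(gD⁵h_f/L)·ln[ε/(3.7D) + √(3.17ν²L/(gD³h_f))]
√(gD⁵h_f/L) = √(9.81·0.405⁵·24.7/1240) = 0.04614
ε/(3.7D) = 3.00×10^-4; √(3.17ν²L/(gD³h_f)) = 1.23×10^-5
Q = -0.965·0.04614·ln(3.126×10^-4) = 0.3594 m³/s
Check: V = 2.79 m/s, Re = 1.44×10^6, f = 0.02042, h_f = 24.8 m ≈ 24.7 m ✓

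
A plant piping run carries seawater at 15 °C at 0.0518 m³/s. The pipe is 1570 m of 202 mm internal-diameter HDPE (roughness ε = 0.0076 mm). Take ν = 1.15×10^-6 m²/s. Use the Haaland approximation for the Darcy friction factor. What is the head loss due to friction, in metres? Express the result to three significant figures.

V = 4Q/(πD²) = 4·0.0518/(π·0.202²) = 1.616 m/s
Re = VD/ν = 1.616·0.202/1.15×10^-6 = 2.84×10^5 → turbulent
ε/D = 0.0076/202 = 3.76×10^-5
Haaland: f = 0.01481
h_f = f(L/D)V²/(2g) = 0.01481·(1570/0.202)·1.616²/(2·9.81) = 15.32 m

h_f ≈ 15.3 m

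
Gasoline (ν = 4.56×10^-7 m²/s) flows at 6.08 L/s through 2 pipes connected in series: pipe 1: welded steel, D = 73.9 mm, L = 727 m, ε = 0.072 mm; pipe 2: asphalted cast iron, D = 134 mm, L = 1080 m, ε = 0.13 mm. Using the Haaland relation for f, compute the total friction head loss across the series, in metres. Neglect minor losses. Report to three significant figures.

H ≈ 22.4 m

Pipe 1: V = 1.418 m/s, Re = 2.30×10^5, ε/D = 9.74×10^-4, f = 0.02066, h_1 = f(L/D)V²/2g = 20.81 m
Pipe 2: V = 0.4311 m/s, Re = 1.27×10^5, ε/D = 9.70×10^-4, f = 0.02143, h_2 = f(L/D)V²/2g = 1.636 m
Series → Q common, losses add: H = Σh = 22.45 m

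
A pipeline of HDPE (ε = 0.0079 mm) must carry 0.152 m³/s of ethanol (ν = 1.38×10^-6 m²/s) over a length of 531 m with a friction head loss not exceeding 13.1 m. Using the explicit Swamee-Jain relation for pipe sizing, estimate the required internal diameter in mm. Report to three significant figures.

Swamee-Jain (Type III): D = 0.66·[ε^1.25·(LQ²/(gh_f))^4.75 + ν·Q^9.4·(L/(gh_f))^5.2]^0.04
LQ²/(gh_f) = 0.09546; L/(gh_f) = 4.132
Term 1 = ε^1.25·(…)^4.75 = 5.97×10^-12; Term 2 = ν·Q^9.4·(…)^5.2 = 4.50×10^-11
D = 0.66·(5.97×10^-12 + 4.50×10^-11)^0.04 = 0.2558 m = 256 mm
Check: V = 2.96 m/s, Re = 5.48×10^5, f = 0.01338, h_f = 12.4 m ≈ 13.1 m ✓

D ≈ 256 mm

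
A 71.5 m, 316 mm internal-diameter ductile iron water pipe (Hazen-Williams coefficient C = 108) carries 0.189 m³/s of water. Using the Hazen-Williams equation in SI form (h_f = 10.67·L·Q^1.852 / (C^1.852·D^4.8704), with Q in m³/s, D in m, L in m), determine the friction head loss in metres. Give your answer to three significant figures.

h_f = 10.67·71.5·0.189^1.852 / (108^1.852·0.316^4.8704) = 1.634 m

h_f ≈ 1.63 m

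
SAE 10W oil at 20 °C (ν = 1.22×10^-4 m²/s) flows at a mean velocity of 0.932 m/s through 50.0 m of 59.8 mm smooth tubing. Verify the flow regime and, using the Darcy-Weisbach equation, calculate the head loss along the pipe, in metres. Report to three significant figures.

Re = VD/ν = 0.932·0.05980/1.22×10^-4 = 457 → laminar (Re < 2300)
f = 64/Re = 0.1401
h_f = f(L/D)V²/(2g) = 0.1401·(50.0/0.05980)·0.932²/(2·9.81) = 5.186 m

h_f ≈ 5.19 m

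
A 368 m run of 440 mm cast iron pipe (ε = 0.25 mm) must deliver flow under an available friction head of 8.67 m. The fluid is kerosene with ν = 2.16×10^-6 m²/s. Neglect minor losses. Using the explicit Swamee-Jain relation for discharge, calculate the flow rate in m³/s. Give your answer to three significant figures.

Q ≈ 0.513 m³/s

Swamee-Jain (Type II): Q = -0.965·√(gD⁵h_f/L)·ln[ε/(3.7D) + √(3.17ν²L/(gD³h_f))]
√(gD⁵h_f/L) = √(9.81·0.440⁵·8.67/368) = 0.06174
ε/(3.7D) = 1.54×10^-4; √(3.17ν²L/(gD³h_f)) = 2.74×10^-5
Q = -0.965·0.06174·ln(1.810×10^-4) = 0.5134 m³/s
Check: V = 3.38 m/s, Re = 6.88×10^5, f = 0.01795, h_f = 8.73 m ≈ 8.67 m ✓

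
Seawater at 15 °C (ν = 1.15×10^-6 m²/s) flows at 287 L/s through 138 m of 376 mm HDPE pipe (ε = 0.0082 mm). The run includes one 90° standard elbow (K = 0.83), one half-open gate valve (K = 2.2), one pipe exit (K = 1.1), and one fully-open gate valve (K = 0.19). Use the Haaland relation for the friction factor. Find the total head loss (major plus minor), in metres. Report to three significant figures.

V = 4Q/(πD²) = 2.585 m/s; V²/2g = 0.3405 m
Re = 8.45×10^5, ε/D = 2.18×10^-5 → f = 0.01229 (Haaland)
Major: h_f = f(L/D)·V²/2g = 0.01229·367.0·0.3405 = 1.536 m
Minor: ΣK = 4.32; h_m = ΣK·V²/2g = 1.471 m
Total H_L = 1.536 + 1.471 = 3.007 m

H_L ≈ 3.01 m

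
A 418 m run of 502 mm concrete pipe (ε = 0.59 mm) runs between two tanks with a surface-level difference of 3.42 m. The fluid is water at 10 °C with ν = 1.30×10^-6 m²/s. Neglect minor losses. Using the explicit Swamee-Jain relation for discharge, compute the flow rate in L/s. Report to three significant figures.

Swamee-Jain (Type II): Q = -0.965·√(gD⁵h_f/L)·ln[ε/(3.7D) + √(3.17ν²L/(gD³h_f))]
√(gD⁵h_f/L) = √(9.81·0.502⁵·3.42/418) = 0.05058
ε/(3.7D) = 3.18×10^-4; √(3.17ν²L/(gD³h_f)) = 2.30×10^-5
Q = -0.965·0.05058·ln(3.406×10^-4) = 0.3898 m³/s
Check: V = 1.97 m/s, Re = 7.60×10^5, f = 0.02089, h_f = 3.44 m ≈ 3.42 m ✓

Q ≈ 390 L/s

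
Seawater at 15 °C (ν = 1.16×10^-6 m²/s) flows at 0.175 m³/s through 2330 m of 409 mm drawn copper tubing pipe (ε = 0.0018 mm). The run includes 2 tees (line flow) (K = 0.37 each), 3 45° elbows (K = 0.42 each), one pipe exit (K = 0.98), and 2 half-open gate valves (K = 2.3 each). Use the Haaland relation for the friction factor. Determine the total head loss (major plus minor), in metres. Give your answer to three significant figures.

V = 4Q/(πD²) = 1.332 m/s; V²/2g = 0.09043 m
Re = 4.70×10^5, ε/D = 4.40×10^-6 → f = 0.01326 (Haaland)
Major: h_f = f(L/D)·V²/2g = 0.01326·5697·0.09043 = 6.829 m
Minor: ΣK = 7.58; h_m = ΣK·V²/2g = 0.6854 m
Total H_L = 6.829 + 0.6854 = 7.515 m

H_L ≈ 7.51 m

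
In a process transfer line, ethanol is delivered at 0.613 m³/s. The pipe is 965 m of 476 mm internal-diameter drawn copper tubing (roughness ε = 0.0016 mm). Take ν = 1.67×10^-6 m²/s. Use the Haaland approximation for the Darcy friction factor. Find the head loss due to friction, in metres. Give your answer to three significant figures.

h_f ≈ 14.3 m

V = 4Q/(πD²) = 4·0.613/(π·0.476²) = 3.445 m/s
Re = VD/ν = 3.445·0.476/1.67×10^-6 = 9.82×10^5 → turbulent
ε/D = 0.0016/476 = 3.36×10^-6
Haaland: f = 0.01168
h_f = f(L/D)V²/(2g) = 0.01168·(965/0.476)·3.445²/(2·9.81) = 14.32 m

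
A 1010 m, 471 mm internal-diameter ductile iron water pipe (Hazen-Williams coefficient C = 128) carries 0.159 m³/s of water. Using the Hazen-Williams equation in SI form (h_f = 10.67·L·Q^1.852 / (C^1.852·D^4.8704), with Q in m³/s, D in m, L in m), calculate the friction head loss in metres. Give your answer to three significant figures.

h_f = 10.67·1010·0.159^1.852 / (128^1.852·0.471^4.8704) = 1.752 m

h_f ≈ 1.75 m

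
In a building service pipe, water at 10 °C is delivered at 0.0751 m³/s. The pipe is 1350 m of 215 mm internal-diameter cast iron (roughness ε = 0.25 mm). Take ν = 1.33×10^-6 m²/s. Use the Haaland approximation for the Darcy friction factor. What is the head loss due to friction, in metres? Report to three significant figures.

V = 4Q/(πD²) = 4·0.0751/(π·0.215²) = 2.069 m/s
Re = VD/ν = 2.069·0.215/1.33×10^-6 = 3.34×10^5 → turbulent
ε/D = 0.25/215 = 0.00116
Haaland: f = 0.02111
h_f = f(L/D)V²/(2g) = 0.02111·(1350/0.215)·2.069²/(2·9.81) = 28.91 m

h_f ≈ 28.9 m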